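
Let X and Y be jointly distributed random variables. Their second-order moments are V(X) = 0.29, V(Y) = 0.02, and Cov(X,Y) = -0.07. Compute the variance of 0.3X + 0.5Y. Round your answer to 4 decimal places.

0.0101

V(0.3X + 0.5Y) = (0.3)²·V(X) + (0.5)²·V(Y) + 2·(0.3)·(0.5)·Cov(X,Y)
= 0.09·0.29 + 0.25·0.02 + 0.3·-0.07 = 0.0101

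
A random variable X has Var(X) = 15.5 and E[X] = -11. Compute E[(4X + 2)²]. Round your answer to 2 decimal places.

E[4X + 2] = 4·-11 + 2 = -42
Var(4X + 2) = (4)²·15.5 = 248
E[(4X + 2)²] = Var((4X + 2)) + (E[(4X + 2)])² = 248 + (-42)² = 2012

2012.00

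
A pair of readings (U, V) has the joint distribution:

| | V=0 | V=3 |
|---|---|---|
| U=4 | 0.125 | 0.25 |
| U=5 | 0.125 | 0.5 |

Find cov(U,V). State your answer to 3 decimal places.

E[U] = 4.625,  E[V] = 2.25
E[UV] = 10.5
cov(U,V) = E[UV] − E[U]E[V] = 10.5 − (4.625)(2.25) = 0.09375

0.094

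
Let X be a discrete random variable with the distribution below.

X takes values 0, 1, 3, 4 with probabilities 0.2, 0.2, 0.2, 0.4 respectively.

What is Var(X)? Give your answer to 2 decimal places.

2.64

E[X] = (0)(0.2) + (1)(0.2) + (3)(0.2) + (4)(0.4) = 2.4
E[X²] = (0)²(0.2) + (1)²(0.2) + (3)²(0.2) + (4)²(0.4) = 8.4
Var(X) = E[X²] − (E[X])² = 8.4 − (2.4)² = 2.64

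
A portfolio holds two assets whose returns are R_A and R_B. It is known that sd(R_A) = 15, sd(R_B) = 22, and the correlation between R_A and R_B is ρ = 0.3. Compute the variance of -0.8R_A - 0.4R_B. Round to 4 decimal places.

284.8000

Var(R_A) = (15)² = 225;  Var(R_B) = (22)² = 484
Cov(R_A,R_B) = ρ·sd(R_A)·sd(R_B) = 0.3·15·22 = 99
Var(-0.8R_A - 0.4R_B) = (-0.8)²·Var(R_A) + (-0.4)²·Var(R_B) + 2·(-0.8)·(-0.4)·Cov(R_A,R_B)
= 0.64·225 + 0.16·484 + 0.64·99 = 284.8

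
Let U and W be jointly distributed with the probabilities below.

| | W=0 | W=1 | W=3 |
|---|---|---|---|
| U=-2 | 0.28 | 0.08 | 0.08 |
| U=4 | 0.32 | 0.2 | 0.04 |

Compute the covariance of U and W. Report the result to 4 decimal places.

-0.2304

E[U] = 1.36,  E[W] = 0.64
E[UW] = 0.64
Cov(U,W) = E[UW] − E[U]E[W] = 0.64 − (1.36)(0.64) = -0.2304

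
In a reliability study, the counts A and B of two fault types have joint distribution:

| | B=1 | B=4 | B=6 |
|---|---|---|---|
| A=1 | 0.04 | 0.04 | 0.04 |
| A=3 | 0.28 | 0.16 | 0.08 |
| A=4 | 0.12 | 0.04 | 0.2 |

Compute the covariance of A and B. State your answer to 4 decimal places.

0.2016

E[A] = 3.12,  E[B] = 3.32
E[AB] = 10.56
cov(A,B) = E[AB] − E[A]E[B] = 10.56 − (3.12)(3.32) = 0.2016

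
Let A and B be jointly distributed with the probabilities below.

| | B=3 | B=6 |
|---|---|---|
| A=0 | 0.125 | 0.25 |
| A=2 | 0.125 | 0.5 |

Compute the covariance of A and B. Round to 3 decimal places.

E[A] = 1.25,  E[B] = 5.25
E[AB] = 6.75
Cov(A,B) = E[AB] − E[A]E[B] = 6.75 − (1.25)(5.25) = 0.1875

0.188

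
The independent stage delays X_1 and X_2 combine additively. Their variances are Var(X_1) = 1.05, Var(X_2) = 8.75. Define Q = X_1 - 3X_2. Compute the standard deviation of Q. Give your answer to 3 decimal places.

8.933

By independence, Var(Q) = (1)²Var(X_1) + (-3)²Var(X_2)
= (1)²·1.05 + (-3)²·8.75 = 79.8
SD(Q) = √79.8 ≈ 8.933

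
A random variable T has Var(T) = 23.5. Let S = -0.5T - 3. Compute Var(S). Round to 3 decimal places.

Var(-0.5T - 3) = (-0.5)²·Var(T) = 0.25·23.5 = 5.875

5.875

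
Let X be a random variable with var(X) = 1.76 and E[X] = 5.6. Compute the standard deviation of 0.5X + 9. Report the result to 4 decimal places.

var(0.5X + 9) = (0.5)²·1.76 = 0.44
SD(0.5X + 9) = √0.44 ≈ 0.6633

0.6633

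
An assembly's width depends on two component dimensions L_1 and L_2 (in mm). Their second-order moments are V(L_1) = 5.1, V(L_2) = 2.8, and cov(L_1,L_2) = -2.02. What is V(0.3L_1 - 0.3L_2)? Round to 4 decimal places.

V(0.3L_1 - 0.3L_2) = (0.3)²·V(L_1) + (-0.3)²·V(L_2) + 2·(0.3)·(-0.3)·cov(L_1,L_2)
= 0.09·5.1 + 0.09·2.8 + -0.18·-2.02 = 1.0746

1.0746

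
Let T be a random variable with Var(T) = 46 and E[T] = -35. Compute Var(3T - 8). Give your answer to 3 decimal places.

Var(3T - 8) = (3)²·Var(T) = 9·46 = 414

414.000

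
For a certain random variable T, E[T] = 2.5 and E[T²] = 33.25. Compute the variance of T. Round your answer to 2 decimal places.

Var(T) = 33.25 − (2.5)² = 27

27.00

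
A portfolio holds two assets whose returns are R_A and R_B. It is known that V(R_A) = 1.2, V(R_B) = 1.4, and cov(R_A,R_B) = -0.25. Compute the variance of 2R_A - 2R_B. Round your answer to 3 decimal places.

12.400

V(2R_A - 2R_B) = (2)²·V(R_A) + (-2)²·V(R_B) + 2·(2)·(-2)·cov(R_A,R_B)
= 4·1.2 + 4·1.4 + -8·-0.25 = 12.4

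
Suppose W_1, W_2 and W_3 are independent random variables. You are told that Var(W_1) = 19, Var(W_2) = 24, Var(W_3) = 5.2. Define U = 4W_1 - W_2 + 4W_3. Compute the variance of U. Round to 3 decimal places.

By independence, Var(U) = (4)²Var(W_1) + (-1)²Var(W_2) + (4)²Var(W_3)
= (4)²·19 + (-1)²·24 + (4)²·5.2 = 411.2

411.200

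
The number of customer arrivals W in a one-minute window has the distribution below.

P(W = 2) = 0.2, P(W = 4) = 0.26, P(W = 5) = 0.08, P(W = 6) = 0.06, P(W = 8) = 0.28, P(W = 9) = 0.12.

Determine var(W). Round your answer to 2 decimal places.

6.29

E[W] = (2)(0.2) + (4)(0.26) + (5)(0.08) + (6)(0.06) + (8)(0.28) + (9)(0.12) = 5.52
E[W²] = (2)²(0.2) + (4)²(0.26) + (5)²(0.08) + (6)²(0.06) + (8)²(0.28) + (9)²(0.12) = 36.76
var(W) = E[W²] − (E[W])² = 36.76 − (5.52)² = 6.2896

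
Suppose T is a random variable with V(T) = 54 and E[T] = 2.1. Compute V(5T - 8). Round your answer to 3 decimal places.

V(5T - 8) = (5)²·V(T) = 25·54 = 1350

1350.000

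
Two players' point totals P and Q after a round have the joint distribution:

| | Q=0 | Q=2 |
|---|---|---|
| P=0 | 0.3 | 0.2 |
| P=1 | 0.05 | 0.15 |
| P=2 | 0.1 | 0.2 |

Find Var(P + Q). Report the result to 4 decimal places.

E[P] = 0.8,  E[Q] = 1.1,  E[PQ] = 1.1
Var(P) = 1.4 − (0.8)² = 0.76;  Var(Q) = 2.2 − (1.1)² = 0.99
Cov(P,Q) = 1.1 − (0.8)(1.1) = 0.22
Var(P + Q) = (1)²·0.76 + (1)²·0.99 + 2·(1)·(1)·0.22 = 2.19

2.1900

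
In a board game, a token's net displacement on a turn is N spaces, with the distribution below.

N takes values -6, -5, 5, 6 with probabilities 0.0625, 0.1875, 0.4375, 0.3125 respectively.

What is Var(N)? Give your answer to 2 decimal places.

E[N] = (-6)(0.0625) + (-5)(0.1875) + (5)(0.4375) + (6)(0.3125) = 2.75
E[N²] = (-6)²(0.0625) + (-5)²(0.1875) + (5)²(0.4375) + (6)²(0.3125) = 29.125
Var(N) = E[N²] − (E[N])² = 29.125 − (2.75)² = 21.5625

21.56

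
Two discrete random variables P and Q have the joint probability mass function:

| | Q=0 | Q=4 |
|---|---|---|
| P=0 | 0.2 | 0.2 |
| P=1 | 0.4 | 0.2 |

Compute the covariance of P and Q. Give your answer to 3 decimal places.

E[P] = 0.6,  E[Q] = 1.6
E[PQ] = 0.8
cov(P,Q) = E[PQ] − E[P]E[Q] = 0.8 − (0.6)(1.6) = -0.16

-0.160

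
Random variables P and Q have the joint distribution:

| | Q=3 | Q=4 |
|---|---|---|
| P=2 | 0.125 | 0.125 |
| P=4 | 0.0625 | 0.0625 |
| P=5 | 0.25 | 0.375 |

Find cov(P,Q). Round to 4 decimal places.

E[P] = 4.125,  E[Q] = 3.5625
E[PQ] = 14.75
cov(P,Q) = E[PQ] − E[P]E[Q] = 14.75 − (4.125)(3.5625) = 0.0546875

0.0547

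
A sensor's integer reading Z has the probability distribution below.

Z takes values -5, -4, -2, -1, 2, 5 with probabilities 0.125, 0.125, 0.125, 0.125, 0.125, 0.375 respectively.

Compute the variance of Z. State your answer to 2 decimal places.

E[Z] = (-5)(0.125) + (-4)(0.125) + (-2)(0.125) + (-1)(0.125) + (2)(0.125) + (5)(0.375) = 0.625
E[Z²] = (-5)²(0.125) + (-4)²(0.125) + (-2)²(0.125) + (-1)²(0.125) + (2)²(0.125) + (5)²(0.375) = 15.625
Var(Z) = E[Z²] − (E[Z])² = 15.625 − (0.625)² = 15.234375

15.23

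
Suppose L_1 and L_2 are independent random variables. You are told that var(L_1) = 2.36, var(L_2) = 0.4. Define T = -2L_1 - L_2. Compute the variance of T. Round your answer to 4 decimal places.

By independence, var(T) = (-2)²var(L_1) + (-1)²var(L_2)
= (-2)²·2.36 + (-1)²·0.4 = 9.84

9.8400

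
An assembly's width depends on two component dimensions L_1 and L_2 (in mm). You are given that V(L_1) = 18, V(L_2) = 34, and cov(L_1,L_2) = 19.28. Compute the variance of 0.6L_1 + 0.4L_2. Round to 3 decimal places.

21.174

V(0.6L_1 + 0.4L_2) = (0.6)²·V(L_1) + (0.4)²·V(L_2) + 2·(0.6)·(0.4)·cov(L_1,L_2)
= 0.36·18 + 0.16·34 + 0.48·19.28 = 21.1744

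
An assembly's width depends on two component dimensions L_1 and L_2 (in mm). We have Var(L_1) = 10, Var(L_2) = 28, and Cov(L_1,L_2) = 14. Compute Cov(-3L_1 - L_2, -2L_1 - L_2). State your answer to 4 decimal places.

Cov(-3L_1 - L_2, -2L_1 - L_2) = (-3)(-2)Var(L_1) + (-1)(-1)Var(L_2) + [(-3)(-1) + (-1)(-2)]Cov(L_1,L_2)
= 6·10 + 1·28 + 5·14 = 158

158.0000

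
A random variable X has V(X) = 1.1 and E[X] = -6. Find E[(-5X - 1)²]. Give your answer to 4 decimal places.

E[-5X - 1] = -5·-6 − 1 = 29
V(-5X - 1) = (-5)²·1.1 = 27.5
E[(-5X - 1)²] = V((-5X - 1)) + (E[(-5X - 1)])² = 27.5 + (29)² = 868.5

868.5000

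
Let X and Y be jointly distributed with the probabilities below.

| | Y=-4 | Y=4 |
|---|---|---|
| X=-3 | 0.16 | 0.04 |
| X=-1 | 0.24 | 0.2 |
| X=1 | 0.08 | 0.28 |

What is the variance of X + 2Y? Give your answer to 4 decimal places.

E[X] = -0.68,  E[Y] = 0.16,  E[XY] = 2.4
var(X) = 2.6 − (-0.68)² = 2.1376;  var(Y) = 16 − (0.16)² = 15.9744
Cov(X,Y) = 2.4 − (-0.68)(0.16) = 2.5088
var(X + 2Y) = (1)²·2.1376 + (2)²·15.9744 + 2·(1)·(2)·2.5088 = 76.0704

76.0704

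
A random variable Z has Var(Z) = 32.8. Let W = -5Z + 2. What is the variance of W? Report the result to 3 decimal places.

Var(-5Z + 2) = (-5)²·Var(Z) = 25·32.8 = 820

820.000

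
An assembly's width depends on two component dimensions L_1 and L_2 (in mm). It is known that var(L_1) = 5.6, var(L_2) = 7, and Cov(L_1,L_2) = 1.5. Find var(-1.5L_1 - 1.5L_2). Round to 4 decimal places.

var(-1.5L_1 - 1.5L_2) = (-1.5)²·var(L_1) + (-1.5)²·var(L_2) + 2·(-1.5)·(-1.5)·Cov(L_1,L_2)
= 2.25·5.6 + 2.25·7 + 4.5·1.5 = 35.1

35.1000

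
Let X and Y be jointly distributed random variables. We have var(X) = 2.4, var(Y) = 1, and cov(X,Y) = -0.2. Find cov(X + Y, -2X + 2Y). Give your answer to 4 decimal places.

cov(X + Y, -2X + 2Y) = (1)(-2)var(X) + (1)(2)var(Y) + [(1)(2) + (1)(-2)]cov(X,Y)
= -2·2.4 + 2·1 + 0·-0.2 = -2.8

-2.8000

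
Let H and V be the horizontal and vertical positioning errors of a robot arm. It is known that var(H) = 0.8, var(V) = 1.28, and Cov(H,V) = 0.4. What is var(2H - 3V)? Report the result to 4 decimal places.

var(2H - 3V) = (2)²·var(H) + (-3)²·var(V) + 2·(2)·(-3)·Cov(H,V)
= 4·0.8 + 9·1.28 + -12·0.4 = 9.92

9.9200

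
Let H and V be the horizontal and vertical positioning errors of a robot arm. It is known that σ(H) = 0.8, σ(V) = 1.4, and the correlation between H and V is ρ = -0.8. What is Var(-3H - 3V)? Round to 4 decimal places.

7.2720

Var(H) = (0.8)² = 0.64;  Var(V) = (1.4)² = 1.96
Cov(H,V) = ρ·σ(H)·σ(V) = -0.8·0.8·1.4 = -0.896
Var(-3H - 3V) = (-3)²·Var(H) + (-3)²·Var(V) + 2·(-3)·(-3)·Cov(H,V)
= 9·0.64 + 9·1.96 + 18·-0.896 = 7.272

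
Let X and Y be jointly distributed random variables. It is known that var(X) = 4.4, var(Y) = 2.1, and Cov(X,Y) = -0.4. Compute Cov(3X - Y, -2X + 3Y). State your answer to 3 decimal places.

-37.100

Cov(3X - Y, -2X + 3Y) = (3)(-2)var(X) + (-1)(3)var(Y) + [(3)(3) + (-1)(-2)]Cov(X,Y)
= -6·4.4 + -3·2.1 + 11·-0.4 = -37.1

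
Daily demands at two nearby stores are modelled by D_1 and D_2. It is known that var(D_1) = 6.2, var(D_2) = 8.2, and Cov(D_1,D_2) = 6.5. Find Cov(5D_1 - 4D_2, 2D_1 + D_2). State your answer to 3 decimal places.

9.700

Cov(5D_1 - 4D_2, 2D_1 + D_2) = (5)(2)var(D_1) + (-4)(1)var(D_2) + [(5)(1) + (-4)(2)]Cov(D_1,D_2)
= 10·6.2 + -4·8.2 + -3·6.5 = 9.7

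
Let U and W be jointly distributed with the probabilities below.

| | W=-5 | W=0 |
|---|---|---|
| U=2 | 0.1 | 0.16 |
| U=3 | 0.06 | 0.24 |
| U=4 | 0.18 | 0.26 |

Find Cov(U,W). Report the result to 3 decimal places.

-0.094

E[U] = 3.18,  E[W] = -1.7
E[UW] = -5.5
Cov(U,W) = E[UW] − E[U]E[W] = -5.5 − (3.18)(-1.7) = -0.094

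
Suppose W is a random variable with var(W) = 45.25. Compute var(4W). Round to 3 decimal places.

var(4W) = (4)²·var(W) = 16·45.25 = 724

724.000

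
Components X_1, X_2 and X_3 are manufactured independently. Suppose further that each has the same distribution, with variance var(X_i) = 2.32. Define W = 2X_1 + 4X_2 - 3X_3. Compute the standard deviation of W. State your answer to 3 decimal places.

By independence, var(W) = (2)²var(X_1) + (4)²var(X_2) + (-3)²var(X_3)
= (2)²·2.32 + (4)²·2.32 + (-3)²·2.32 = 67.28
SD(W) = √67.28 ≈ 8.202

8.202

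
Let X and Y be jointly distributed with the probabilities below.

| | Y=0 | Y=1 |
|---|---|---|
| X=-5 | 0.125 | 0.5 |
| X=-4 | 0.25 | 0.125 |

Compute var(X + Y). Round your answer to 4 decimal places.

E[X] = -4.625,  E[Y] = 0.625,  E[XY] = -3
var(X) = 21.625 − (-4.625)² = 0.234375;  var(Y) = 0.625 − (0.625)² = 0.234375
Cov(X,Y) = -3 − (-4.625)(0.625) = -0.109375
var(X + Y) = (1)²·0.234375 + (1)²·0.234375 + 2·(1)·(1)·-0.109375 = 0.25

0.2500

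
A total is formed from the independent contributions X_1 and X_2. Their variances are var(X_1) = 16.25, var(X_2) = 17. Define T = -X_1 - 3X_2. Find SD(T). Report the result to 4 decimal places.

By independence, var(T) = (-1)²var(X_1) + (-3)²var(X_2)
= (-1)²·16.25 + (-3)²·17 = 169.25
SD(T) = √169.25 ≈ 13.0096

13.0096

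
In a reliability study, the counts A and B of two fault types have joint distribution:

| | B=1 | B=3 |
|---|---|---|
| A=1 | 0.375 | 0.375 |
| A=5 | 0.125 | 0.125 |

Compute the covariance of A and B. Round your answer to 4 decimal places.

0.0000

E[A] = 2,  E[B] = 2
E[AB] = 4
Cov(A,B) = E[AB] − E[A]E[B] = 4 − (2)(2) = 0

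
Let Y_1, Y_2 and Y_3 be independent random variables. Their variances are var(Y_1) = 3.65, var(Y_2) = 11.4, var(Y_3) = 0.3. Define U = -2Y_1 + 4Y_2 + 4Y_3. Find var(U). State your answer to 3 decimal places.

201.800

By independence, var(U) = (-2)²var(Y_1) + (4)²var(Y_2) + (4)²var(Y_3)
= (-2)²·3.65 + (4)²·11.4 + (4)²·0.3 = 201.8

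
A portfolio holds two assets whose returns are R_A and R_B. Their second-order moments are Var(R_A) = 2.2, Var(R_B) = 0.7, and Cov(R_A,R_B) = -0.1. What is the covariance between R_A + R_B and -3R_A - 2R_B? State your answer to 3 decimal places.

-7.500

Cov(R_A + R_B, -3R_A - 2R_B) = (1)(-3)Var(R_A) + (1)(-2)Var(R_B) + [(1)(-2) + (1)(-3)]Cov(R_A,R_B)
= -3·2.2 + -2·0.7 + -5·-0.1 = -7.5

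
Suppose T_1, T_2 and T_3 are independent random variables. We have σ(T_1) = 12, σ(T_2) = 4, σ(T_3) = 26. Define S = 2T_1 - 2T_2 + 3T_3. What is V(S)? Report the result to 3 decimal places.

V(T_1) = 144, V(T_2) = 16, V(T_3) = 676
By independence, V(S) = (2)²V(T_1) + (-2)²V(T_2) + (3)²V(T_3)
= (2)²·144 + (-2)²·16 + (3)²·676 = 6724

6724.000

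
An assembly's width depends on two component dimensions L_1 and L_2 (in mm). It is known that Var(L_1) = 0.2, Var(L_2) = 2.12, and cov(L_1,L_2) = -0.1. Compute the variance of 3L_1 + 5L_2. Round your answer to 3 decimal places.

Var(3L_1 + 5L_2) = (3)²·Var(L_1) + (5)²·Var(L_2) + 2·(3)·(5)·cov(L_1,L_2)
= 9·0.2 + 25·2.12 + 30·-0.1 = 51.8

51.800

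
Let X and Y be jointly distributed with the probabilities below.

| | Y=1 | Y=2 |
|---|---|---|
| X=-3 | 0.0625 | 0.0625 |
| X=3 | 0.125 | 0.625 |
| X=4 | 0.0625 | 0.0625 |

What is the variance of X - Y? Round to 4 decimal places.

E[X] = 2.375,  E[Y] = 1.75,  E[XY] = 4.3125
Var(X) = 9.875 − (2.375)² = 4.234375;  Var(Y) = 3.25 − (1.75)² = 0.1875
Cov(X,Y) = 4.3125 − (2.375)(1.75) = 0.15625
Var(X - Y) = (1)²·4.234375 + (-1)²·0.1875 + 2·(1)·(-1)·0.15625 = 4.109375

4.1094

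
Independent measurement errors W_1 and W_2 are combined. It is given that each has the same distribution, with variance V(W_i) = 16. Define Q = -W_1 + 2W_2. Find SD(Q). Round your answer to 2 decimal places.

By independence, V(Q) = (-1)²V(W_1) + (2)²V(W_2)
= (-1)²·16 + (2)²·16 = 80
SD(Q) = √80 ≈ 8.94

8.94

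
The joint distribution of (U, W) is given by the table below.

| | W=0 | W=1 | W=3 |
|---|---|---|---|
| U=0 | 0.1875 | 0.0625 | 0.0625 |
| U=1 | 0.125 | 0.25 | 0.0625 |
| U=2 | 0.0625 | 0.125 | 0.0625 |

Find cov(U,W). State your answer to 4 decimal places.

0.1250

E[U] = 0.9375,  E[W] = 1
E[UW] = 1.0625
cov(U,W) = E[UW] − E[U]E[W] = 1.0625 − (0.9375)(1) = 0.125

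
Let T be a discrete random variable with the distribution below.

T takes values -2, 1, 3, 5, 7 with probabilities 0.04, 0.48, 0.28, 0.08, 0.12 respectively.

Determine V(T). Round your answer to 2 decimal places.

4.89

E[T] = (-2)(0.04) + (1)(0.48) + (3)(0.28) + (5)(0.08) + (7)(0.12) = 2.48
E[T²] = (-2)²(0.04) + (1)²(0.48) + (3)²(0.28) + (5)²(0.08) + (7)²(0.12) = 11.04
V(T) = E[T²] − (E[T])² = 11.04 − (2.48)² = 4.8896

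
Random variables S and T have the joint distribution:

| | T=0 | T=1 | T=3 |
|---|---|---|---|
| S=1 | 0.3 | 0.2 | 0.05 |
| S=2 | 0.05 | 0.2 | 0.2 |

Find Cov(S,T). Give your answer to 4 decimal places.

0.2825

E[S] = 1.45,  E[T] = 1.15
E[ST] = 1.95
Cov(S,T) = E[ST] − E[S]E[T] = 1.95 − (1.45)(1.15) = 0.2825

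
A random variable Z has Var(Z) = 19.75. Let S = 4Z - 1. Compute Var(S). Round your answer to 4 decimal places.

Var(4Z - 1) = (4)²·Var(Z) = 16·19.75 = 316

316.0000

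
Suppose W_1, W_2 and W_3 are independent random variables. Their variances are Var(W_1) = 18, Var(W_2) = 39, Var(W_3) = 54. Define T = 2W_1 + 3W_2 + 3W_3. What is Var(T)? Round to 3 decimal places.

909.000

By independence, Var(T) = (2)²Var(W_1) + (3)²Var(W_2) + (3)²Var(W_3)
= (2)²·18 + (3)²·39 + (3)²·54 = 909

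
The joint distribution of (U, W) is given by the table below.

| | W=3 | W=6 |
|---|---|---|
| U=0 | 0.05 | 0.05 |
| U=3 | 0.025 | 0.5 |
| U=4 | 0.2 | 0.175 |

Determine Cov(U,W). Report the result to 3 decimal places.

E[U] = 3.075,  E[W] = 5.175
E[UW] = 15.825
Cov(U,W) = E[UW] − E[U]E[W] = 15.825 − (3.075)(5.175) = -0.088125

-0.088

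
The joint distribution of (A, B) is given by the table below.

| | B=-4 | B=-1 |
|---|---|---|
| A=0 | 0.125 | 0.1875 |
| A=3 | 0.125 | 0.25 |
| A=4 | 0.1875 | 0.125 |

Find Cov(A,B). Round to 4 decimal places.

E[A] = 2.375,  E[B] = -2.3125
E[AB] = -5.75
Cov(A,B) = E[AB] − E[A]E[B] = -5.75 − (2.375)(-2.3125) = -0.2578125

-0.2578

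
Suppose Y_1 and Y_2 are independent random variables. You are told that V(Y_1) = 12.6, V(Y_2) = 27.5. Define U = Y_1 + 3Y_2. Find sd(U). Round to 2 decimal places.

16.13

By independence, V(U) = (1)²V(Y_1) + (3)²V(Y_2)
= (1)²·12.6 + (3)²·27.5 = 260.1
sd(U) = √260.1 ≈ 16.13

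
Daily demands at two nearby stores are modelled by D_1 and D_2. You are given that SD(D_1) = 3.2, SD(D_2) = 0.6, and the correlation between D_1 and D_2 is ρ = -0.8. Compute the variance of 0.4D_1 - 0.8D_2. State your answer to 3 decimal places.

2.852

V(D_1) = (3.2)² = 10.24;  V(D_2) = (0.6)² = 0.36
cov(D_1,D_2) = ρ·SD(D_1)·SD(D_2) = -0.8·3.2·0.6 = -1.536
V(0.4D_1 - 0.8D_2) = (0.4)²·V(D_1) + (-0.8)²·V(D_2) + 2·(0.4)·(-0.8)·cov(D_1,D_2)
= 0.16·10.24 + 0.64·0.36 + -0.64·-1.536 = 2.85184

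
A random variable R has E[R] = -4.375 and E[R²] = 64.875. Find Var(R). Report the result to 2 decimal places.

45.73

Var(R) = 64.875 − (-4.375)² = 45.734375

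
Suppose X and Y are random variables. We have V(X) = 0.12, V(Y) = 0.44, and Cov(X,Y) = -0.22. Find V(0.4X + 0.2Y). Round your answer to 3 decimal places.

0.002

V(0.4X + 0.2Y) = (0.4)²·V(X) + (0.2)²·V(Y) + 2·(0.4)·(0.2)·Cov(X,Y)
= 0.16·0.12 + 0.04·0.44 + 0.16·-0.22 = 0.0016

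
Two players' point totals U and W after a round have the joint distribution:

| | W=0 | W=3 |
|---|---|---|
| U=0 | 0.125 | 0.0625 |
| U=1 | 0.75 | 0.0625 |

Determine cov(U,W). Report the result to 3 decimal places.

-0.117

E[U] = 0.8125,  E[W] = 0.375
E[UW] = 0.1875
cov(U,W) = E[UW] − E[U]E[W] = 0.1875 − (0.8125)(0.375) = -0.1171875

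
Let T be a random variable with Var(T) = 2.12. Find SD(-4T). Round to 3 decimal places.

5.824

Var(-4T) = (-4)²·2.12 = 33.92
SD(-4T) = √33.92 ≈ 5.824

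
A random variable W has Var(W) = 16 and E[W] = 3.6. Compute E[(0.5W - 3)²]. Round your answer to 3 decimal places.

5.440

E[0.5W - 3] = 0.5·3.6 − 3 = -1.2
Var(0.5W - 3) = (0.5)²·16 = 4
E[(0.5W - 3)²] = Var((0.5W - 3)) + (E[(0.5W - 3)])² = 4 + (-1.2)² = 5.44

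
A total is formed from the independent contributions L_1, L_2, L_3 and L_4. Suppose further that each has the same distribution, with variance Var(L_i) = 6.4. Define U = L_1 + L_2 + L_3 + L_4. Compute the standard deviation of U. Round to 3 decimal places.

By independence, Var(U) = (1)²Var(L_1) + (1)²Var(L_2) + (1)²Var(L_3) + (1)²Var(L_4)
= (1)²·6.4 + (1)²·6.4 + (1)²·6.4 + (1)²·6.4 = 25.6
sd(U) = √25.6 ≈ 5.060

5.060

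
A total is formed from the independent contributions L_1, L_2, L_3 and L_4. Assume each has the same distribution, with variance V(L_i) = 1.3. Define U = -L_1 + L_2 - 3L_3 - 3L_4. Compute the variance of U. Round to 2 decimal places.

By independence, V(U) = (-1)²V(L_1) + (1)²V(L_2) + (-3)²V(L_3) + (-3)²V(L_4)
= (-1)²·1.3 + (1)²·1.3 + (-3)²·1.3 + (-3)²·1.3 = 26

26.00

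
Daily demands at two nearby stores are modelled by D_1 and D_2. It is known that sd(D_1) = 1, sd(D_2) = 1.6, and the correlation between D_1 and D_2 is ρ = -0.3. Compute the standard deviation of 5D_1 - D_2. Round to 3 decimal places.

5.689

Var(D_1) = (1)² = 1;  Var(D_2) = (1.6)² = 2.56
Cov(D_1,D_2) = ρ·sd(D_1)·sd(D_2) = -0.3·1·1.6 = -0.48
Var(5D_1 - D_2) = (5)²·Var(D_1) + (-1)²·Var(D_2) + 2·(5)·(-1)·Cov(D_1,D_2)
= 25·1 + 1·2.56 + -10·-0.48 = 32.36
sd(5D_1 - D_2) = √32.36 ≈ 5.689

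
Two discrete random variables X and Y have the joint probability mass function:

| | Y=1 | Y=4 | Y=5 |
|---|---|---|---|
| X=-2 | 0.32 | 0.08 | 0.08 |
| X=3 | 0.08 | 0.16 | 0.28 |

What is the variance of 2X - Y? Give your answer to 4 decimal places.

E[X] = 0.6,  E[Y] = 3.16,  E[XY] = 4.28
V(X) = 6.6 − (0.6)² = 6.24;  V(Y) = 13.24 − (3.16)² = 3.2544
Cov(X,Y) = 4.28 − (0.6)(3.16) = 2.384
V(2X - Y) = (2)²·6.24 + (-1)²·3.2544 + 2·(2)·(-1)·2.384 = 18.6784

18.6784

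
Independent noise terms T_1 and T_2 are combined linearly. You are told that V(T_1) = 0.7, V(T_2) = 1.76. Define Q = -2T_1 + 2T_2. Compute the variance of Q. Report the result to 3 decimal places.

9.840

By independence, V(Q) = (-2)²V(T_1) + (2)²V(T_2)
= (-2)²·0.7 + (2)²·1.76 = 9.84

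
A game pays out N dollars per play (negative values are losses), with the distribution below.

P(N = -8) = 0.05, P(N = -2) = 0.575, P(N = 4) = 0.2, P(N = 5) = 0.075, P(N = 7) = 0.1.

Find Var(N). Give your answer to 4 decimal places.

15.3694

E[N] = (-8)(0.05) + (-2)(0.575) + (4)(0.2) + (5)(0.075) + (7)(0.1) = 0.325
E[N²] = (-8)²(0.05) + (-2)²(0.575) + (4)²(0.2) + (5)²(0.075) + (7)²(0.1) = 15.475
Var(N) = E[N²] − (E[N])² = 15.475 − (0.325)² = 15.369375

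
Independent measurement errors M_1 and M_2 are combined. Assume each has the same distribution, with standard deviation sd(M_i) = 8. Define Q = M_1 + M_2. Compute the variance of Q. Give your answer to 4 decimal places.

128.0000

Var(M_i) = (8)² = 64
By independence, Var(Q) = (1)²Var(M_1) + (1)²Var(M_2)
= (1)²·64 + (1)²·64 = 128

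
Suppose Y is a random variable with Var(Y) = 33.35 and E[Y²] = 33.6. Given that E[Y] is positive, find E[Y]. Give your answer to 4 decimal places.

0.5000

(E[Y])² = E[Y²] − Var(Y) = 33.6 − 33.35 = 0.25
E[Y] = √0.25 = 0.5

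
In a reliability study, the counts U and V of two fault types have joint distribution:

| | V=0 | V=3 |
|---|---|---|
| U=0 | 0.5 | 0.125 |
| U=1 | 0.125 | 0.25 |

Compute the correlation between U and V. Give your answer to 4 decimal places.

0.4667

E[U] = 0.375,  E[V] = 1.125
E[UV] = 0.75
cov(U,V) = E[UV] − E[U]E[V] = 0.75 − (0.375)(1.125) = 0.328125
Var(U) = 0.234375,  Var(V) = 2.109375
ρ = 0.328125 / √(0.234375·2.109375) ≈ 0.4667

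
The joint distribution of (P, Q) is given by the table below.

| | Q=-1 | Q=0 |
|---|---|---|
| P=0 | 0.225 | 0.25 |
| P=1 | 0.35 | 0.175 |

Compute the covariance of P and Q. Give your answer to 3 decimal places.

-0.048

E[P] = 0.525,  E[Q] = -0.575
E[PQ] = -0.35
cov(P,Q) = E[PQ] − E[P]E[Q] = -0.35 − (0.525)(-0.575) = -0.048125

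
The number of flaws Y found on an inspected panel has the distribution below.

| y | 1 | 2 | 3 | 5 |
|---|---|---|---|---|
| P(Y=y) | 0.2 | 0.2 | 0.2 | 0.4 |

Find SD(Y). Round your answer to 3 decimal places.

E[Y] = (1)(0.2) + (2)(0.2) + (3)(0.2) + (5)(0.4) = 3.2
E[Y²] = (1)²(0.2) + (2)²(0.2) + (3)²(0.2) + (5)²(0.4) = 12.8
var(Y) = E[Y²] − (E[Y])² = 12.8 − (3.2)² = 2.56
SD(Y) = √2.56 ≈ 1.600

1.600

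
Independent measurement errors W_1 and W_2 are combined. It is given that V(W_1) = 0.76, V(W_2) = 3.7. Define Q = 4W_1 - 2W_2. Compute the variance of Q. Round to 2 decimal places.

26.96

By independence, V(Q) = (4)²V(W_1) + (-2)²V(W_2)
= (4)²·0.76 + (-2)²·3.7 = 26.96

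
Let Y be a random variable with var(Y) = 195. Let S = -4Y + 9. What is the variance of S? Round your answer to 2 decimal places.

var(-4Y + 9) = (-4)²·var(Y) = 16·195 = 3120

3120.00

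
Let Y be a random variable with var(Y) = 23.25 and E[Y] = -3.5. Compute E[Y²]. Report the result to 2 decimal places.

35.50

E[Y²] = var(Y) + (E[Y])² = 23.25 + (-3.5)² = 35.5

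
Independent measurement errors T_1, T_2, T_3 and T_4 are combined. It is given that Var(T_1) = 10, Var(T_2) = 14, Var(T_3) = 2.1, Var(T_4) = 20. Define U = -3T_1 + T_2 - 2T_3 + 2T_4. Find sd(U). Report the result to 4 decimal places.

13.8708

By independence, Var(U) = (-3)²Var(T_1) + (1)²Var(T_2) + (-2)²Var(T_3) + (2)²Var(T_4)
= (-3)²·10 + (1)²·14 + (-2)²·2.1 + (2)²·20 = 192.4
sd(U) = √192.4 ≈ 13.8708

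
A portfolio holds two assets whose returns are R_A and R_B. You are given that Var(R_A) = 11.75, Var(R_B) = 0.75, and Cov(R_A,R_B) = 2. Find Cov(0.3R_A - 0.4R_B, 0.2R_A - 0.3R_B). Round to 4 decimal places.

Cov(0.3R_A - 0.4R_B, 0.2R_A - 0.3R_B) = (0.3)(0.2)Var(R_A) + (-0.4)(-0.3)Var(R_B) + [(0.3)(-0.3) + (-0.4)(0.2)]Cov(R_A,R_B)
= 0.06·11.75 + 0.12·0.75 + -0.17·2 = 0.455

0.4550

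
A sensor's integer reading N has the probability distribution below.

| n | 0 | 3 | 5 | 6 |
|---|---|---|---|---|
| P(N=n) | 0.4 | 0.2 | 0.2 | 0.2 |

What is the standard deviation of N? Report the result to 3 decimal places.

E[N] = (0)(0.4) + (3)(0.2) + (5)(0.2) + (6)(0.2) = 2.8
E[N²] = (0)²(0.4) + (3)²(0.2) + (5)²(0.2) + (6)²(0.2) = 14
Var(N) = E[N²] − (E[N])² = 14 − (2.8)² = 6.16
σ(N) = √6.16 ≈ 2.482

2.482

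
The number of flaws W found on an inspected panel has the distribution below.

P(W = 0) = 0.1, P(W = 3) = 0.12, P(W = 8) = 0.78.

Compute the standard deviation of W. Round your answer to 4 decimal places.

E[W] = (0)(0.1) + (3)(0.12) + (8)(0.78) = 6.6
E[W²] = (0)²(0.1) + (3)²(0.12) + (8)²(0.78) = 51
var(W) = E[W²] − (E[W])² = 51 − (6.6)² = 7.44
σ(W) = √7.44 ≈ 2.7276

2.7276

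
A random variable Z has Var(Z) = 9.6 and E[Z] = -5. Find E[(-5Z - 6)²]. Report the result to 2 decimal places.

601.00

E[-5Z - 6] = -5·-5 − 6 = 19
Var(-5Z - 6) = (-5)²·9.6 = 240
E[(-5Z - 6)²] = Var((-5Z - 6)) + (E[(-5Z - 6)])² = 240 + (19)² = 601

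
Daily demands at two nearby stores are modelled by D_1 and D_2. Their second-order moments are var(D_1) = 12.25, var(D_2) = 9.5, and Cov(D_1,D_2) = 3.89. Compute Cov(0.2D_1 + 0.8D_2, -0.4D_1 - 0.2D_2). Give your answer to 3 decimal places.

Cov(0.2D_1 + 0.8D_2, -0.4D_1 - 0.2D_2) = (0.2)(-0.4)var(D_1) + (0.8)(-0.2)var(D_2) + [(0.2)(-0.2) + (0.8)(-0.4)]Cov(D_1,D_2)
= -0.08·12.25 + -0.16·9.5 + -0.36·3.89 = -3.9004

-3.900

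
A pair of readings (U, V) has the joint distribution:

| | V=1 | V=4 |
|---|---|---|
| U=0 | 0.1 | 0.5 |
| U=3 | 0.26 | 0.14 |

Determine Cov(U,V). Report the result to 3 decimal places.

E[U] = 1.2,  E[V] = 2.92
E[UV] = 2.46
Cov(U,V) = E[UV] − E[U]E[V] = 2.46 − (1.2)(2.92) = -1.044

-1.044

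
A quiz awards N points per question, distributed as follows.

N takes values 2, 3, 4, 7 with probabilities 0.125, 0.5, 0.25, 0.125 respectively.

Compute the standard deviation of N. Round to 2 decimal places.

1.41

E[N] = (2)(0.125) + (3)(0.5) + (4)(0.25) + (7)(0.125) = 3.625
E[N²] = (2)²(0.125) + (3)²(0.5) + (4)²(0.25) + (7)²(0.125) = 15.125
var(N) = E[N²] − (E[N])² = 15.125 − (3.625)² = 1.984375
SD(N) = √1.984375 ≈ 1.41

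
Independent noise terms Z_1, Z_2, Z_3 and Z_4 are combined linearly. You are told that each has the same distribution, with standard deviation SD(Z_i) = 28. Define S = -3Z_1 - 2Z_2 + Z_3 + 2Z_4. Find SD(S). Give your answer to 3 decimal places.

118.794

V(Z_i) = (28)² = 784
By independence, V(S) = (-3)²V(Z_1) + (-2)²V(Z_2) + (1)²V(Z_3) + (2)²V(Z_4)
= (-3)²·784 + (-2)²·784 + (1)²·784 + (2)²·784 = 14112
SD(S) = √14112 ≈ 118.794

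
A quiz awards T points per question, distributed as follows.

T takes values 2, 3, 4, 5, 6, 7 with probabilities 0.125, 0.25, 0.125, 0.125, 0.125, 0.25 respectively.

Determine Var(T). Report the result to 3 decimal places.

E[T] = (2)(0.125) + (3)(0.25) + (4)(0.125) + (5)(0.125) + (6)(0.125) + (7)(0.25) = 4.625
E[T²] = (2)²(0.125) + (3)²(0.25) + (4)²(0.125) + (5)²(0.125) + (6)²(0.125) + (7)²(0.25) = 24.625
Var(T) = E[T²] − (E[T])² = 24.625 − (4.625)² = 3.234375

3.234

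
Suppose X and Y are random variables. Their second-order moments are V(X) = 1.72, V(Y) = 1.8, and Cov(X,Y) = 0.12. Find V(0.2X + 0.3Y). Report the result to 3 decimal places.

0.245

V(0.2X + 0.3Y) = (0.2)²·V(X) + (0.3)²·V(Y) + 2·(0.2)·(0.3)·Cov(X,Y)
= 0.04·1.72 + 0.09·1.8 + 0.12·0.12 = 0.2452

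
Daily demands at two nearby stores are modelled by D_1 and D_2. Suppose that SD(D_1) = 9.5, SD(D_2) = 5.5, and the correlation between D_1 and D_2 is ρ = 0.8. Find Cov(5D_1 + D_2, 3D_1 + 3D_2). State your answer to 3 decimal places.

Var(D_1) = (9.5)² = 90.25;  Var(D_2) = (5.5)² = 30.25
Cov(D_1,D_2) = ρ·SD(D_1)·SD(D_2) = 0.8·9.5·5.5 = 41.8
Cov(5D_1 + D_2, 3D_1 + 3D_2) = (5)(3)Var(D_1) + (1)(3)Var(D_2) + [(5)(3) + (1)(3)]Cov(D_1,D_2)
= 15·90.25 + 3·30.25 + 18·41.8 = 2196.9

2196.900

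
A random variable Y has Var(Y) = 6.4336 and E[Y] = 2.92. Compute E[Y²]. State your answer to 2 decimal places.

14.96

E[Y²] = Var(Y) + (E[Y])² = 6.4336 + (2.92)² = 14.96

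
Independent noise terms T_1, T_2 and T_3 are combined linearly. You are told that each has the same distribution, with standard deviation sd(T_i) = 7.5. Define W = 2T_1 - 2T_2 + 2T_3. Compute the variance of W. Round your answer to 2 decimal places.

Var(T_i) = (7.5)² = 56.25
By independence, Var(W) = (2)²Var(T_1) + (-2)²Var(T_2) + (2)²Var(T_3)
= (2)²·56.25 + (-2)²·56.25 + (2)²·56.25 = 675

675.00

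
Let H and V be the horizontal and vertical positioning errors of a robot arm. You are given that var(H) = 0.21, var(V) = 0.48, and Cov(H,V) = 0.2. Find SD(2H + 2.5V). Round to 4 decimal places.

var(2H + 2.5V) = (2)²·var(H) + (2.5)²·var(V) + 2·(2)·(2.5)·Cov(H,V)
= 4·0.21 + 6.25·0.48 + 10·0.2 = 5.84
SD(2H + 2.5V) = √5.84 ≈ 2.4166

2.4166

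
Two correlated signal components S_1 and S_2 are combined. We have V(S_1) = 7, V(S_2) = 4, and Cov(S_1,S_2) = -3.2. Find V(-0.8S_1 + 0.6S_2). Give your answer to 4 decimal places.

8.9920

V(-0.8S_1 + 0.6S_2) = (-0.8)²·V(S_1) + (0.6)²·V(S_2) + 2·(-0.8)·(0.6)·Cov(S_1,S_2)
= 0.64·7 + 0.36·4 + -0.96·-3.2 = 8.992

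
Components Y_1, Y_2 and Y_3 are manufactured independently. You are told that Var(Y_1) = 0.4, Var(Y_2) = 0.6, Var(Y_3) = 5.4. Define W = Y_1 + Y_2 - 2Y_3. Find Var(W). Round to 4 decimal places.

22.6000

By independence, Var(W) = (1)²Var(Y_1) + (1)²Var(Y_2) + (-2)²Var(Y_3)
= (1)²·0.4 + (1)²·0.6 + (-2)²·5.4 = 22.6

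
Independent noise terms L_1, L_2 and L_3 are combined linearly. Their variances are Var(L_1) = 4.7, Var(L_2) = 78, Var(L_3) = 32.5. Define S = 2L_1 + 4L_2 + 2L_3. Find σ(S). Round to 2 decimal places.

By independence, Var(S) = (2)²Var(L_1) + (4)²Var(L_2) + (2)²Var(L_3)
= (2)²·4.7 + (4)²·78 + (2)²·32.5 = 1396.8
σ(S) = √1396.8 ≈ 37.37

37.37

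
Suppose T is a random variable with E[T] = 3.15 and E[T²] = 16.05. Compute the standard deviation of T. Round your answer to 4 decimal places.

Var(T) = 16.05 − (3.15)² = 6.1275
SD(T) = √6.1275 ≈ 2.4754

2.4754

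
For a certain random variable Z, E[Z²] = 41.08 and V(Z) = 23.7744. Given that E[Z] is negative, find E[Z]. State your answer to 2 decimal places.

-4.16

(E[Z])² = E[Z²] − V(Z) = 41.08 − 23.7744 = 17.3056
E[Z] = −√17.3056 = -4.16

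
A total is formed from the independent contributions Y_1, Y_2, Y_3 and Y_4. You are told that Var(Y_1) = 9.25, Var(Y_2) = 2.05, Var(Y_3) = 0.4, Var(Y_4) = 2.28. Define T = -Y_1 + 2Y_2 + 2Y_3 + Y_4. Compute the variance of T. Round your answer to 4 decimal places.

By independence, Var(T) = (-1)²Var(Y_1) + (2)²Var(Y_2) + (2)²Var(Y_3) + (1)²Var(Y_4)
= (-1)²·9.25 + (2)²·2.05 + (2)²·0.4 + (1)²·2.28 = 21.33

21.3300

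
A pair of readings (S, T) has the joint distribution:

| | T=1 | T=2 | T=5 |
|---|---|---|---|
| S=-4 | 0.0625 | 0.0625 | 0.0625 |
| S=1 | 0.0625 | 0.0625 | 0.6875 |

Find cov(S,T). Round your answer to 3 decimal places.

E[S] = 0.0625,  E[T] = 4.125
E[ST] = 1.625
cov(S,T) = E[ST] − E[S]E[T] = 1.625 − (0.0625)(4.125) = 1.3671875

1.367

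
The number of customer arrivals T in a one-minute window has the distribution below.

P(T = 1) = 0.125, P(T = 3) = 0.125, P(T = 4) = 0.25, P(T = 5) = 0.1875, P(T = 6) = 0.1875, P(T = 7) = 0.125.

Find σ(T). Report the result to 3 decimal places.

1.767

E[T] = (1)(0.125) + (3)(0.125) + (4)(0.25) + (5)(0.1875) + (6)(0.1875) + (7)(0.125) = 4.4375
E[T²] = (1)²(0.125) + (3)²(0.125) + (4)²(0.25) + (5)²(0.1875) + (6)²(0.1875) + (7)²(0.125) = 22.8125
Var(T) = E[T²] − (E[T])² = 22.8125 − (4.4375)² = 3.12109375
σ(T) = √3.12109375 ≈ 1.767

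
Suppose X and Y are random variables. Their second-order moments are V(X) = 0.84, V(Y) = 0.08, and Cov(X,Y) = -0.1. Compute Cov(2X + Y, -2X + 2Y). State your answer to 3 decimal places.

Cov(2X + Y, -2X + 2Y) = (2)(-2)V(X) + (1)(2)V(Y) + [(2)(2) + (1)(-2)]Cov(X,Y)
= -4·0.84 + 2·0.08 + 2·-0.1 = -3.4

-3.400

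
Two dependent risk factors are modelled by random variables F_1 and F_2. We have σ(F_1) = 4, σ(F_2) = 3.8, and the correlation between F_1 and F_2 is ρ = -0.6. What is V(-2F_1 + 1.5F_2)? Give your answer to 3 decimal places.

151.210

V(F_1) = (4)² = 16;  V(F_2) = (3.8)² = 14.44
cov(F_1,F_2) = ρ·σ(F_1)·σ(F_2) = -0.6·4·3.8 = -9.12
V(-2F_1 + 1.5F_2) = (-2)²·V(F_1) + (1.5)²·V(F_2) + 2·(-2)·(1.5)·cov(F_1,F_2)
= 4·16 + 2.25·14.44 + -6·-9.12 = 151.21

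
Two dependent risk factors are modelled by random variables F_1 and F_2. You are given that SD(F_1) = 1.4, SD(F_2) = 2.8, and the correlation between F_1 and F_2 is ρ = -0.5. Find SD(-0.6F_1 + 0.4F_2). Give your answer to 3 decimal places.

1.703

Var(F_1) = (1.4)² = 1.96;  Var(F_2) = (2.8)² = 7.84
cov(F_1,F_2) = ρ·SD(F_1)·SD(F_2) = -0.5·1.4·2.8 = -1.96
Var(-0.6F_1 + 0.4F_2) = (-0.6)²·Var(F_1) + (0.4)²·Var(F_2) + 2·(-0.6)·(0.4)·cov(F_1,F_2)
= 0.36·1.96 + 0.16·7.84 + -0.48·-1.96 = 2.9008
SD(-0.6F_1 + 0.4F_2) = √2.9008 ≈ 1.703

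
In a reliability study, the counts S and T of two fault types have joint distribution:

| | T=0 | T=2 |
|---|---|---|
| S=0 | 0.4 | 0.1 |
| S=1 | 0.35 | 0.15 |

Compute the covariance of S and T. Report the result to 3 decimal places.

E[S] = 0.5,  E[T] = 0.5
E[ST] = 0.3
cov(S,T) = E[ST] − E[S]E[T] = 0.3 − (0.5)(0.5) = 0.05

0.050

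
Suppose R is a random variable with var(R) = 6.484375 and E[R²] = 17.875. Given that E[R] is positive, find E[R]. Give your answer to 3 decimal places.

3.375

(E[R])² = E[R²] − var(R) = 17.875 − 6.484375 = 11.390625
E[R] = √11.390625 = 3.375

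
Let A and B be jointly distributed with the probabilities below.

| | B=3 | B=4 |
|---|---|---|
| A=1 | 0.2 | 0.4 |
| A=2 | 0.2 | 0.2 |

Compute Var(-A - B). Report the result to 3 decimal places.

0.400

E[A] = 1.4,  E[B] = 3.6,  E[AB] = 5
Var(A) = 2.2 − (1.4)² = 0.24;  Var(B) = 13.2 − (3.6)² = 0.24
Cov(A,B) = 5 − (1.4)(3.6) = -0.04
Var(-A - B) = (-1)²·0.24 + (-1)²·0.24 + 2·(-1)·(-1)·-0.04 = 0.4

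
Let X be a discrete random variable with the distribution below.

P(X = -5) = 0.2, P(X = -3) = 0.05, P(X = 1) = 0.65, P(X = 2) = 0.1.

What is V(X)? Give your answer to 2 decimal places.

6.41

E[X] = (-5)(0.2) + (-3)(0.05) + (1)(0.65) + (2)(0.1) = -0.3
E[X²] = (-5)²(0.2) + (-3)²(0.05) + (1)²(0.65) + (2)²(0.1) = 6.5
V(X) = E[X²] − (E[X])² = 6.5 − (-0.3)² = 6.41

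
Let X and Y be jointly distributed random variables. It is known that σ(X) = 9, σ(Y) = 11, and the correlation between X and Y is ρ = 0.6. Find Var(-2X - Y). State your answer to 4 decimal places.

Var(X) = (9)² = 81;  Var(Y) = (11)² = 121
cov(X,Y) = ρ·σ(X)·σ(Y) = 0.6·9·11 = 59.4
Var(-2X - Y) = (-2)²·Var(X) + (-1)²·Var(Y) + 2·(-2)·(-1)·cov(X,Y)
= 4·81 + 1·121 + 4·59.4 = 682.6

682.6000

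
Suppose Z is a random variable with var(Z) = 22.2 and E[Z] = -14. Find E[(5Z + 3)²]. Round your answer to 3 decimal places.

E[5Z + 3] = 5·-14 + 3 = -67
var(5Z + 3) = (5)²·22.2 = 555
E[(5Z + 3)²] = var((5Z + 3)) + (E[(5Z + 3)])² = 555 + (-67)² = 5044

5044.000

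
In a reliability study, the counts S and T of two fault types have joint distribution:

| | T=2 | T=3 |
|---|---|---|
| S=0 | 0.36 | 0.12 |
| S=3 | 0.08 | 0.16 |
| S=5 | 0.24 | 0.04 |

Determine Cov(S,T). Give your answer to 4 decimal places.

0.0016

E[S] = 2.12,  E[T] = 2.32
E[ST] = 4.92
Cov(S,T) = E[ST] − E[S]E[T] = 4.92 − (2.12)(2.32) = 0.0016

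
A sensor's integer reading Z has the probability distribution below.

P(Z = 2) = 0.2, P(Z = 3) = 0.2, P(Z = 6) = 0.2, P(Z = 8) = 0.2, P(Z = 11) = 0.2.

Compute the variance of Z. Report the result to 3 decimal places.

10.800

E[Z] = (2)(0.2) + (3)(0.2) + (6)(0.2) + (8)(0.2) + (11)(0.2) = 6
E[Z²] = (2)²(0.2) + (3)²(0.2) + (6)²(0.2) + (8)²(0.2) + (11)²(0.2) = 46.8
var(Z) = E[Z²] − (E[Z])² = 46.8 − (6)² = 10.8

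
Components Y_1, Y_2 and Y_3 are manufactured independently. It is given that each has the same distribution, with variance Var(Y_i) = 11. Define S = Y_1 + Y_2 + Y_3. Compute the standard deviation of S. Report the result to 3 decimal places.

By independence, Var(S) = (1)²Var(Y_1) + (1)²Var(Y_2) + (1)²Var(Y_3)
= (1)²·11 + (1)²·11 + (1)²·11 = 33
SD(S) = √33 ≈ 5.745

5.745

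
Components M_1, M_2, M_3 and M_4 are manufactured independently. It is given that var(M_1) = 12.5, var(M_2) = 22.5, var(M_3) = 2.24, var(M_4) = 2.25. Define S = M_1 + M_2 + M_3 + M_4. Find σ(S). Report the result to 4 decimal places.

By independence, var(S) = (1)²var(M_1) + (1)²var(M_2) + (1)²var(M_3) + (1)²var(M_4)
= (1)²·12.5 + (1)²·22.5 + (1)²·2.24 + (1)²·2.25 = 39.49
σ(S) = √39.49 ≈ 6.2841

6.2841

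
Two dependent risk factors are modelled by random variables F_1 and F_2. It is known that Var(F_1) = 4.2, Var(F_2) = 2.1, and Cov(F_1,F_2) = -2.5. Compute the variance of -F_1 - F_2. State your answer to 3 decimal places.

Var(-F_1 - F_2) = (-1)²·Var(F_1) + (-1)²·Var(F_2) + 2·(-1)·(-1)·Cov(F_1,F_2)
= 1·4.2 + 1·2.1 + 2·-2.5 = 1.3

1.300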